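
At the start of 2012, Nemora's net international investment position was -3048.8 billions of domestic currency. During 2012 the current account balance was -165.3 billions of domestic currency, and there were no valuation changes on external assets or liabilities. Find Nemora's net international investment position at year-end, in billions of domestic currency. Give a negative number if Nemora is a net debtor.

-3214.1

With no valuation effects, change in NIIP = current account = -165.3
End-of-year NIIP = -3048.8 + (-165.3) = -3214.1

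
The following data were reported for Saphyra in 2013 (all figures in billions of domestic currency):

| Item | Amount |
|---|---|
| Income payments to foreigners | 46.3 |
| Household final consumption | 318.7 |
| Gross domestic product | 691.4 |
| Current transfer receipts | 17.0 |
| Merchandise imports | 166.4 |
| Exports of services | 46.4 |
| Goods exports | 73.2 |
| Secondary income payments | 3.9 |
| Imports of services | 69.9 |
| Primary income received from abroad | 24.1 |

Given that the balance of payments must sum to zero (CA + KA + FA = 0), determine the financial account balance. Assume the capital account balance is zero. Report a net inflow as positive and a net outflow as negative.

Goods balance = 73.2 - 166.4 = -93.2
Services balance = 46.4 - 69.9 = -23.5
Trade balance (goods + services) = -93.2 + (-23.5) = -116.7
Net primary income = 24.1 - 46.3 = -22.2
Net secondary income = 17.0 - 3.9 = 13.1
Current account = -116.7 + (-22.2) + 13.1 = -125.8
Financial account = -(-125.8) = 125.8

125.8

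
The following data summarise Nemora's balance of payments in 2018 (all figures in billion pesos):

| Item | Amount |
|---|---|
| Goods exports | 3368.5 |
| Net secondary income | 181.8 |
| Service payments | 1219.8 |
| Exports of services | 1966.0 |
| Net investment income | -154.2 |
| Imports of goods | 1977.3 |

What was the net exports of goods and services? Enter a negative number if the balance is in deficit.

Goods balance = 3368.5 - 1977.3 = 1391.2
Services balance = 1966.0 - 1219.8 = 746.2
Trade balance (goods + services) = 1391.2 + 746.2 = 2137.4

2137.4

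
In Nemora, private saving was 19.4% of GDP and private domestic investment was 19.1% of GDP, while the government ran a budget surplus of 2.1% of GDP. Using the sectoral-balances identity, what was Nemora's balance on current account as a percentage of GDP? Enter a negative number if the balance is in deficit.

2.4

By the sectoral-balances identity, CA = (S_private - I) + (T - G).
Private balance = 19.4 - 19.1 = 0.3
Government balance (T - G) = 2.1
CA = 0.3 + 2.1 = 2.4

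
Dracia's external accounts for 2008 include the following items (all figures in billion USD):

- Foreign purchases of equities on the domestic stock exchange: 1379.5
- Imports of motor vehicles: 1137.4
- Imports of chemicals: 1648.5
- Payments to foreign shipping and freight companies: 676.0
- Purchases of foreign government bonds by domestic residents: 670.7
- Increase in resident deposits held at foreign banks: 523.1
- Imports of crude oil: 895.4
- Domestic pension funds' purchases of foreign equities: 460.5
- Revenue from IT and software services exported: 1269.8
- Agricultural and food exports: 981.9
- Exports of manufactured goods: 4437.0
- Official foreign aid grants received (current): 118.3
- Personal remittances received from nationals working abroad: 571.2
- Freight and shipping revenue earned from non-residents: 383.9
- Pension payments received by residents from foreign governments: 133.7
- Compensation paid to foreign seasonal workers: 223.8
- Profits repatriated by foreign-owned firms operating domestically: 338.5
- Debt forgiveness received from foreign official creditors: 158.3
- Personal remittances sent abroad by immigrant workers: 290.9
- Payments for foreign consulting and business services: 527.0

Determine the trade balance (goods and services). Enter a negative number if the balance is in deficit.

Goods: -1137.4 - 1648.5 - 895.4 + 981.9 + 4437.0 = 1737.6
Services: 383.9 - 527.0 + 1269.8 - 676.0 = 450.7
Trade balance = 1737.6 + 450.7 = 2188.3
(Excluded from the trade balance — financial account: foreign purchases of equities on the domestic stock exchange 1379.5, purchases of foreign government bonds by domestic residents 670.7, increase in resident deposits held at foreign banks 523.1, domestic pension funds' purchases of foreign equities 460.5; secondary income: official foreign aid grants received (current) 118.3, personal remittances received from nationals working abroad 571.2, pension payments received by residents from foreign governments 133.7, personal remittances sent abroad by immigrant workers 290.9; primary income: compensation paid to foreign seasonal workers 223.8, profits repatriated by foreign-owned firms operating domestically 338.5; capital account: debt forgiveness received from foreign official creditors 158.3.)

2188.3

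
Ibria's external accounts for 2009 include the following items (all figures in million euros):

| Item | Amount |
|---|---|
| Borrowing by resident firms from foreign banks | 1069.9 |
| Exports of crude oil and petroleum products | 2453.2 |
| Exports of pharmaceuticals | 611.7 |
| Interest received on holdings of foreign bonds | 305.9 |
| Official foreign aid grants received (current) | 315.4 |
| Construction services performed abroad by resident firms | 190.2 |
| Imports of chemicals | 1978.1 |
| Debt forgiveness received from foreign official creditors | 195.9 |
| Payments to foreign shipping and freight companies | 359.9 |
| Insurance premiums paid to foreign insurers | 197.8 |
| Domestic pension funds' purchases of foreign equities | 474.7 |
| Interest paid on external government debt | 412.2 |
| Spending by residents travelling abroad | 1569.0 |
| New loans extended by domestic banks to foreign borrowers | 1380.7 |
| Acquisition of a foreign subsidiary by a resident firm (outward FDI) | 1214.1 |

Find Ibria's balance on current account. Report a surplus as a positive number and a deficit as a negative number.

Goods: 2453.2 - 1978.1 + 611.7 = 1086.8
Services: 190.2 - 197.8 - 359.9 - 1569.0 = -1936.5
Primary income: -412.2 + 305.9 = -106.3
Secondary income: 315.4
Current account = 1086.8 + (-1936.5) + (-106.3) + 315.4 = -640.6
(Excluded from the current account — financial account: borrowing by resident firms from foreign banks 1069.9, domestic pension funds' purchases of foreign equities 474.7, new loans extended by domestic banks to foreign borrowers 1380.7, acquisition of a foreign subsidiary by a resident firm (outward FDI) 1214.1; capital account: debt forgiveness received from foreign official creditors 195.9.)

-640.6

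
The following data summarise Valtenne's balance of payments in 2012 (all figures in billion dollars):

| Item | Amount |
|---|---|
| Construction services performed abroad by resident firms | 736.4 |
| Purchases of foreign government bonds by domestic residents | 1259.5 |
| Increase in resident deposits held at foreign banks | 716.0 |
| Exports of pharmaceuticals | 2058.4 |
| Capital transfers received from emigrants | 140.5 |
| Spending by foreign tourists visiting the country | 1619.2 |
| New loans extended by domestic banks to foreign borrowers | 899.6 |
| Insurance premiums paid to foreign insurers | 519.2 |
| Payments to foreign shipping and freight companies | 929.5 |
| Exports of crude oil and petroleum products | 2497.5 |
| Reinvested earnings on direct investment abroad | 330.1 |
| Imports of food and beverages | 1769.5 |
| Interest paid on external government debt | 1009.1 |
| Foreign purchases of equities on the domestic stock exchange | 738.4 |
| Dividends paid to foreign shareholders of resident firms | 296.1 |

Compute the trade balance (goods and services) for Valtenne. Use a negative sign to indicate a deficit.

3693.3

Goods: -1769.5 + 2058.4 + 2497.5 = 2786.4
Services: -519.2 + 736.4 + 1619.2 - 929.5 = 906.9
Trade balance = 2786.4 + 906.9 = 3693.3
(Excluded from the trade balance — financial account: purchases of foreign government bonds by domestic residents 1259.5, increase in resident deposits held at foreign banks 716.0, new loans extended by domestic banks to foreign borrowers 899.6, foreign purchases of equities on the domestic stock exchange 738.4; capital account: capital transfers received from emigrants 140.5; primary income: reinvested earnings on direct investment abroad 330.1, interest paid on external government debt 1009.1, dividends paid to foreign shareholders of resident firms 296.1.)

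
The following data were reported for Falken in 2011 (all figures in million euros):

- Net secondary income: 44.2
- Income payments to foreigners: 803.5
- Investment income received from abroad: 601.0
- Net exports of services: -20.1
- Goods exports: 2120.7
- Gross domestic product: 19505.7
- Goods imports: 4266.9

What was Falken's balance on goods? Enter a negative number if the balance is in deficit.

-2146.2

Goods balance = 2120.7 - 4266.9 = -2146.2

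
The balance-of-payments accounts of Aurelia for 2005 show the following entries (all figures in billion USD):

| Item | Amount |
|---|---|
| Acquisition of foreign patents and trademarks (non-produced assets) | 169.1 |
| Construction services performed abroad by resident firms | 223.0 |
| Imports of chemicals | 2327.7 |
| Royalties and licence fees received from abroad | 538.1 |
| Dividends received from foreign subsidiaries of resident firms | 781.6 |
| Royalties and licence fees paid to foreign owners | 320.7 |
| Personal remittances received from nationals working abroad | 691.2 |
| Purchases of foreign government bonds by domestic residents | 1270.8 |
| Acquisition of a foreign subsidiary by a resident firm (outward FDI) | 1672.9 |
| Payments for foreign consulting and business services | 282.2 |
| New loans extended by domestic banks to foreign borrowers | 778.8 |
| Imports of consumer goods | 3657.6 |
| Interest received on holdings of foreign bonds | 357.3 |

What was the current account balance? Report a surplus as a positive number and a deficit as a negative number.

-3997.0

Goods: -3657.6 - 2327.7 = -5985.3
Services: -282.2 - 320.7 + 223.0 + 538.1 = 158.2
Primary income: 357.3 + 781.6 = 1138.9
Secondary income: 691.2
Current account = (-5985.3) + 158.2 + 1138.9 + 691.2 = -3997.0
(Excluded from the current account — capital account: acquisition of foreign patents and trademarks (non-produced assets) 169.1; financial account: purchases of foreign government bonds by domestic residents 1270.8, acquisition of a foreign subsidiary by a resident firm (outward FDI) 1672.9, new loans extended by domestic banks to foreign borrowers 778.8.)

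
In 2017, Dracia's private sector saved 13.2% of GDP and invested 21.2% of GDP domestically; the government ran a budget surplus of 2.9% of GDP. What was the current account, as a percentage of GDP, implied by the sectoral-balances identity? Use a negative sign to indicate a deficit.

By the sectoral-balances identity, CA = (S_private - I) + (T - G).
Private balance = 13.2 - 21.2 = -8.0
Government balance (T - G) = 2.9
CA = -8.0 + 2.9 = -5.1

-5.1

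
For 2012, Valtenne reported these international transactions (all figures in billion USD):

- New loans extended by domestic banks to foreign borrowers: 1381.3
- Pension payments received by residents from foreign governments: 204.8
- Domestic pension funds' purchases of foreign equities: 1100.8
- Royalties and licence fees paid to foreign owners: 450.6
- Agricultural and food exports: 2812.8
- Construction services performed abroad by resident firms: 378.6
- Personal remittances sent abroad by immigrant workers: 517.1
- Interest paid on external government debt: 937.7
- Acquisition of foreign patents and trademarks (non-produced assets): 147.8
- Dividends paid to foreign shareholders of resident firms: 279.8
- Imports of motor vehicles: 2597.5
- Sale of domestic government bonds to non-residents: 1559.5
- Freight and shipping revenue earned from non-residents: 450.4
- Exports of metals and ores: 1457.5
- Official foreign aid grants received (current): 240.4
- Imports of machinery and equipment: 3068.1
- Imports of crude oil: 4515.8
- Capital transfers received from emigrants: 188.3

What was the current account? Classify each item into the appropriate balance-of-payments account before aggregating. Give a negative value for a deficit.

Goods: -3068.1 - 4515.8 - 2597.5 + 2812.8 + 1457.5 = -5911.1
Services: 450.4 - 450.6 + 378.6 = 378.4
Primary income: -937.7 - 279.8 = -1217.5
Secondary income: 204.8 - 517.1 + 240.4 = -71.9
Current account = (-5911.1) + 378.4 + (-1217.5) + (-71.9) = -6822.1
(Excluded from the current account — financial account: new loans extended by domestic banks to foreign borrowers 1381.3, domestic pension funds' purchases of foreign equities 1100.8, sale of domestic government bonds to non-residents 1559.5; capital account: acquisition of foreign patents and trademarks (non-produced assets) 147.8, capital transfers received from emigrants 188.3.)

-6822.1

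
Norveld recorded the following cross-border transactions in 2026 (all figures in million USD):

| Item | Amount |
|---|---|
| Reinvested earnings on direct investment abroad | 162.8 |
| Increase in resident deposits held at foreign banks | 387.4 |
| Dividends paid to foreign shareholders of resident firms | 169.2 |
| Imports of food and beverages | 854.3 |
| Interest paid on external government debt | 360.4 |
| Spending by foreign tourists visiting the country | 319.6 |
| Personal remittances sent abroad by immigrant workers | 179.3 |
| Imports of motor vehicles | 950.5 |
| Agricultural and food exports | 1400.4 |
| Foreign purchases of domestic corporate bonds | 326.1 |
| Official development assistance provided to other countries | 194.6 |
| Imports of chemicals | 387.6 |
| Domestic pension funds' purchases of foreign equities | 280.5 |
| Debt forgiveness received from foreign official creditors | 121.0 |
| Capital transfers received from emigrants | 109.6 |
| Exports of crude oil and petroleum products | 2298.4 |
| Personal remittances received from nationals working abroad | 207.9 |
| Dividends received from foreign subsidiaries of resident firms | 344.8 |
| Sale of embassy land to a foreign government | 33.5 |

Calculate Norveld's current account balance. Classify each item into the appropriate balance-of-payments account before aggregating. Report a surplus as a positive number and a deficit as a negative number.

1638.0

Goods: 1400.4 + 2298.4 - 950.5 - 854.3 - 387.6 = 1506.4
Services: 319.6
Primary income: -169.2 + 162.8 + 344.8 - 360.4 = -22.0
Secondary income: -194.6 + 207.9 - 179.3 = -166.0
Current account = 1506.4 + 319.6 + (-22.0) + (-166.0) = 1638.0
(Excluded from the current account — financial account: increase in resident deposits held at foreign banks 387.4, foreign purchases of domestic corporate bonds 326.1, domestic pension funds' purchases of foreign equities 280.5; capital account: debt forgiveness received from foreign official creditors 121.0, capital transfers received from emigrants 109.6, sale of embassy land to a foreign government 33.5.)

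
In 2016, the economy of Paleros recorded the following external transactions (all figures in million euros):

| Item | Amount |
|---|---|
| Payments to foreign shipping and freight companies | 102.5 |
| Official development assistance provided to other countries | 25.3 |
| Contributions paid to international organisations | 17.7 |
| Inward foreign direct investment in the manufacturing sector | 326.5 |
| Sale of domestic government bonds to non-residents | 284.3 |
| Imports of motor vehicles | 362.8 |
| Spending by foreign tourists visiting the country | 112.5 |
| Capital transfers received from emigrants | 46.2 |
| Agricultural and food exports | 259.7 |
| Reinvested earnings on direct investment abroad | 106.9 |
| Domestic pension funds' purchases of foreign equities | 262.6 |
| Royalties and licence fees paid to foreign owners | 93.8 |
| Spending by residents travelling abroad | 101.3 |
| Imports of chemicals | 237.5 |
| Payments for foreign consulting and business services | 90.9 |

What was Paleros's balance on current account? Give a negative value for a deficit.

Goods: 259.7 - 362.8 - 237.5 = -340.6
Services: -102.5 - 93.8 - 90.9 + 112.5 - 101.3 = -276.0
Primary income: 106.9
Secondary income: -17.7 - 25.3 = -43.0
Current account = (-340.6) + (-276.0) + 106.9 + (-43.0) = -552.7
(Excluded from the current account — financial account: inward foreign direct investment in the manufacturing sector 326.5, sale of domestic government bonds to non-residents 284.3, domestic pension funds' purchases of foreign equities 262.6; capital account: capital transfers received from emigrants 46.2.)

-552.7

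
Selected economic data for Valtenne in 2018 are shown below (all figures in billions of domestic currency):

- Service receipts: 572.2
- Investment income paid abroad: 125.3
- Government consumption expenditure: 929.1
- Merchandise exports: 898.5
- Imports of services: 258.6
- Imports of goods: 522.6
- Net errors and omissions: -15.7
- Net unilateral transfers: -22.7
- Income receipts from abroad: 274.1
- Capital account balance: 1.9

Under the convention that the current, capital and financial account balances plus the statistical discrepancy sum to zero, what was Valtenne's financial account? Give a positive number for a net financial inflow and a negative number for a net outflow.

-801.8

Goods balance = 898.5 - 522.6 = 375.9
Services balance = 572.2 - 258.6 = 313.6
Trade balance (goods + services) = 375.9 + 313.6 = 689.5
Net primary income = 274.1 - 125.3 = 148.8
Net secondary income = -22.7
Current account = 689.5 + 148.8 + (-22.7) = 815.6
Financial account = -(815.6 + 1.9 + (-15.7)) = -801.8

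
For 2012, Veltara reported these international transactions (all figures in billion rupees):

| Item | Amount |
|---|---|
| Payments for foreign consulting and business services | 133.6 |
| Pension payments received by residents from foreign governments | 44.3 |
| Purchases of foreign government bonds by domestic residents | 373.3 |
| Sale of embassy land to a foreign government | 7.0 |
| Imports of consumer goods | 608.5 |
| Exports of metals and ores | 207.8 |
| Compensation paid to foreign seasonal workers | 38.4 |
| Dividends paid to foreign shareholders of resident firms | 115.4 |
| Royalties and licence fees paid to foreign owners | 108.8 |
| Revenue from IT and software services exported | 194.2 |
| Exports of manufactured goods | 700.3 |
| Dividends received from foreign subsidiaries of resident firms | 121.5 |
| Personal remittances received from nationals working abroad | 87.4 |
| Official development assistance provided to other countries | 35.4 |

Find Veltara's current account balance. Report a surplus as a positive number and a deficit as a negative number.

Goods: 700.3 - 608.5 + 207.8 = 299.6
Services: 194.2 - 133.6 - 108.8 = -48.2
Primary income: 121.5 - 115.4 - 38.4 = -32.3
Secondary income: -35.4 + 44.3 + 87.4 = 96.3
Current account = 299.6 + (-48.2) + (-32.3) + 96.3 = 315.4
(Excluded from the current account — financial account: purchases of foreign government bonds by domestic residents 373.3; capital account: sale of embassy land to a foreign government 7.0.)

315.4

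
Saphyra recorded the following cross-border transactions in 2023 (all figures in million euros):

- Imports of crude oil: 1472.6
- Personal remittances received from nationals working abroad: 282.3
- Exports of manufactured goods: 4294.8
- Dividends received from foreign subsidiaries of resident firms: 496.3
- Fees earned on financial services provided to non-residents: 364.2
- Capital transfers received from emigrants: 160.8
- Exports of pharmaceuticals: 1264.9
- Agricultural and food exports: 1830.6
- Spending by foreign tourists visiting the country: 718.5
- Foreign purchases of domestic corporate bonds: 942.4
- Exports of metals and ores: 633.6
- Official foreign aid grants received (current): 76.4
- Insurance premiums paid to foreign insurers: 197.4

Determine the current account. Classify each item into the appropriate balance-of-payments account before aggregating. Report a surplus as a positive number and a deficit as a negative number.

Goods: 4294.8 + 1264.9 + 1830.6 + 633.6 - 1472.6 = 6551.3
Services: 364.2 + 718.5 - 197.4 = 885.3
Primary income: 496.3
Secondary income: 76.4 + 282.3 = 358.7
Current account = 6551.3 + 885.3 + 496.3 + 358.7 = 8291.6
(Excluded from the current account — capital account: capital transfers received from emigrants 160.8; financial account: foreign purchases of domestic corporate bonds 942.4.)

8291.6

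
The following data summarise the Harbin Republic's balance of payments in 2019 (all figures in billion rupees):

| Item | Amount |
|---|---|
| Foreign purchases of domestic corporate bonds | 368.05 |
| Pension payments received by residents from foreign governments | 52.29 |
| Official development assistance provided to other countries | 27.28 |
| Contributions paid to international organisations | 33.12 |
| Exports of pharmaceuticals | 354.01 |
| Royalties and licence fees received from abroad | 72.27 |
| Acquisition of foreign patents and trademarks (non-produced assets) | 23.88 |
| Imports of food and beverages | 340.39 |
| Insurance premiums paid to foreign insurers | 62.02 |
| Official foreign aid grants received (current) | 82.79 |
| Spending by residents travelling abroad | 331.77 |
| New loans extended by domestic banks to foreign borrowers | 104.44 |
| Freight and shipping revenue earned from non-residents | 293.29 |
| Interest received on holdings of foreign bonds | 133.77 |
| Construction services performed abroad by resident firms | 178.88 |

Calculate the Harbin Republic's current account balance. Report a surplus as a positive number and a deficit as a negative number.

Goods: 354.01 - 340.39 = 13.62
Services: 293.29 + 72.27 - 331.77 + 178.88 - 62.02 = 150.65
Primary income: 133.77
Secondary income: 52.29 + 82.79 - 27.28 - 33.12 = 74.68
Current account = 13.62 + 150.65 + 133.77 + 74.68 = 372.72
(Excluded from the current account — financial account: foreign purchases of domestic corporate bonds 368.05, new loans extended by domestic banks to foreign borrowers 104.44; capital account: acquisition of foreign patents and trademarks (non-produced assets) 23.88.)

372.72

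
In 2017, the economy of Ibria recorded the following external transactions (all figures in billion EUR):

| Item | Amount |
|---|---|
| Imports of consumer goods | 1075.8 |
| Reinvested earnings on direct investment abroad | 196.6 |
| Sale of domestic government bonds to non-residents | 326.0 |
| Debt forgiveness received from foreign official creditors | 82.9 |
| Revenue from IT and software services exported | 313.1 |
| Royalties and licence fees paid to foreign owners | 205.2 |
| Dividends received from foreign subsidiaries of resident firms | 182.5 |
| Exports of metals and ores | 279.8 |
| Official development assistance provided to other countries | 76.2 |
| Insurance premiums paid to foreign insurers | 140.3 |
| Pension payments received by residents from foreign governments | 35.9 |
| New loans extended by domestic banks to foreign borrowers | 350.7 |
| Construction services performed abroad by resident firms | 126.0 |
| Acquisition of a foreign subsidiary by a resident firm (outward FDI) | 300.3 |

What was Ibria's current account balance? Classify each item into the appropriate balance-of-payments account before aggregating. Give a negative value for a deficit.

-363.6

Goods: -1075.8 + 279.8 = -796.0
Services: 126.0 - 140.3 + 313.1 - 205.2 = 93.6
Primary income: 196.6 + 182.5 = 379.1
Secondary income: -76.2 + 35.9 = -40.3
Current account = (-796.0) + 93.6 + 379.1 + (-40.3) = -363.6
(Excluded from the current account — financial account: sale of domestic government bonds to non-residents 326.0, new loans extended by domestic banks to foreign borrowers 350.7, acquisition of a foreign subsidiary by a resident firm (outward FDI) 300.3; capital account: debt forgiveness received from foreign official creditors 82.9.)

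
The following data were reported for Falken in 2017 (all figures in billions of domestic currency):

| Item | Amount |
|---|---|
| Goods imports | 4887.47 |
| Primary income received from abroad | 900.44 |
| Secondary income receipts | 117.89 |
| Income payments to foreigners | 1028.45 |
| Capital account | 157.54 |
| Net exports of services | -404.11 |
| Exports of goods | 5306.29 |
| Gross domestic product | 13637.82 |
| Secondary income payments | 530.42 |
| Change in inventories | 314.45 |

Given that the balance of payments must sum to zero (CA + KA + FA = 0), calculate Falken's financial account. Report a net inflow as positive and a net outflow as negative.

368.29

Goods balance = 5306.29 - 4887.47 = 418.82
Services balance = -404.11
Trade balance (goods + services) = 418.82 + (-404.11) = 14.71
Net primary income = 900.44 - 1028.45 = -128.01
Net secondary income = 117.89 - 530.42 = -412.53
Current account = 14.71 + (-128.01) + (-412.53) = -525.83
Financial account = -(-525.83 + 157.54) = 368.29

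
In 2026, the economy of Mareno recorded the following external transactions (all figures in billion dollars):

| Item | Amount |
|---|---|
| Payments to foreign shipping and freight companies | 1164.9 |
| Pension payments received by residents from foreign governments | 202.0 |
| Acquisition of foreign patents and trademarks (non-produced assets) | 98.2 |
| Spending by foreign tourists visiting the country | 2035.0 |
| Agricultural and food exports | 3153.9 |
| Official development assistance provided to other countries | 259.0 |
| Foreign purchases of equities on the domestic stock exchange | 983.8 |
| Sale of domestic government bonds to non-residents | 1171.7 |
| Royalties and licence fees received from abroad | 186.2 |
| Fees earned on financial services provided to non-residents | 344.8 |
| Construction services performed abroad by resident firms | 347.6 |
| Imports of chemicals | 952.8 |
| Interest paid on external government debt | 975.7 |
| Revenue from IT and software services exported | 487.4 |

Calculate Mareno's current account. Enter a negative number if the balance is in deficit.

Goods: -952.8 + 3153.9 = 2201.1
Services: 487.4 + 347.6 + 344.8 + 186.2 + 2035.0 - 1164.9 = 2236.1
Primary income: -975.7
Secondary income: 202.0 - 259.0 = -57.0
Current account = 2201.1 + 2236.1 + (-975.7) + (-57.0) = 3404.5
(Excluded from the current account — capital account: acquisition of foreign patents and trademarks (non-produced assets) 98.2; financial account: foreign purchases of equities on the domestic stock exchange 983.8, sale of domestic government bonds to non-residents 1171.7.)

3404.5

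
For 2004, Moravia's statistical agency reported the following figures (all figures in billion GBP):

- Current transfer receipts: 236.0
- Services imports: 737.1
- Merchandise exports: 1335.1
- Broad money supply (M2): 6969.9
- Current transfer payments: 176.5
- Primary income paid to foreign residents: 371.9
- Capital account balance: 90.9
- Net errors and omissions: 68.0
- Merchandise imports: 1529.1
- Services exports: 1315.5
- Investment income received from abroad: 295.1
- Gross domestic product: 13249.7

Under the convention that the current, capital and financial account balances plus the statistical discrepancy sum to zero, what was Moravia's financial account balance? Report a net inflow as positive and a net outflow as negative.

Goods balance = 1335.1 - 1529.1 = -194.0
Services balance = 1315.5 - 737.1 = 578.4
Trade balance (goods + services) = -194.0 + 578.4 = 384.4
Net primary income = 295.1 - 371.9 = -76.8
Net secondary income = 236.0 - 176.5 = 59.5
Current account = 384.4 + (-76.8) + 59.5 = 367.1
Financial account = -(367.1 + 90.9 + 68.0) = -526.0

-526.0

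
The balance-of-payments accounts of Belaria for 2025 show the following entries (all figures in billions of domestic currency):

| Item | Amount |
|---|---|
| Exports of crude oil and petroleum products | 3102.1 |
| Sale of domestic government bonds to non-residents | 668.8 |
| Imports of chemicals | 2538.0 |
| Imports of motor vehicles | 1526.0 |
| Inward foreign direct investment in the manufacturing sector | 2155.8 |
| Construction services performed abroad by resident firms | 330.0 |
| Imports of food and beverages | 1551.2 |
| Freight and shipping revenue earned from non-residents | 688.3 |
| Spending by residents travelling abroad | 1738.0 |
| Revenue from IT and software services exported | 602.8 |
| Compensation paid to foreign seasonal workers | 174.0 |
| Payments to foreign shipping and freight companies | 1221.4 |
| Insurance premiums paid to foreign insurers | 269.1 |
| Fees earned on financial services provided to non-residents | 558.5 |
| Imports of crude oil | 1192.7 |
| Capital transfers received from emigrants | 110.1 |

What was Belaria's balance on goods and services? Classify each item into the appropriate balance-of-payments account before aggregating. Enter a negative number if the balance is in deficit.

Goods: 3102.1 - 2538.0 - 1551.2 - 1192.7 - 1526.0 = -3705.8
Services: -269.1 - 1221.4 + 688.3 + 602.8 + 330.0 + 558.5 - 1738.0 = -1048.9
Trade balance = -3705.8 + (-1048.9) = -4754.7
(Excluded from the trade balance — financial account: sale of domestic government bonds to non-residents 668.8, inward foreign direct investment in the manufacturing sector 2155.8; primary income: compensation paid to foreign seasonal workers 174.0; capital account: capital transfers received from emigrants 110.1.)

-4754.7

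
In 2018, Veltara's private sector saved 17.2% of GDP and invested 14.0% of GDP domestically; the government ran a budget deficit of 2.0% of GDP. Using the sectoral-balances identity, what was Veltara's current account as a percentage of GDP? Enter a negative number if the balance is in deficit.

1.2

By the sectoral-balances identity, CA = (S_private - I) + (T - G).
Private balance = 17.2 - 14.0 = 3.2
Government balance (T - G) = -2.0
CA = 3.2 + (-2.0) = 1.2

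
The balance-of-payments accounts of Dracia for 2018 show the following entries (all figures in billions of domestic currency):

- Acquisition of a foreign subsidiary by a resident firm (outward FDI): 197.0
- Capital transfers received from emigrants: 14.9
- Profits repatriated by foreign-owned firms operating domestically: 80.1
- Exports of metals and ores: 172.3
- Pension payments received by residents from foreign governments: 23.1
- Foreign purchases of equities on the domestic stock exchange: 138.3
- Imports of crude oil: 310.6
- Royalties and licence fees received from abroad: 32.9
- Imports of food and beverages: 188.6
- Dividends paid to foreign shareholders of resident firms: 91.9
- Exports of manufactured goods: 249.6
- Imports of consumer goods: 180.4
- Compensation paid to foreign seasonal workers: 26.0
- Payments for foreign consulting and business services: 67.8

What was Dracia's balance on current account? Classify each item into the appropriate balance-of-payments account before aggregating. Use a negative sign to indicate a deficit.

Goods: -310.6 + 172.3 + 249.6 - 180.4 - 188.6 = -257.7
Services: 32.9 - 67.8 = -34.9
Primary income: -91.9 - 26.0 - 80.1 = -198.0
Secondary income: 23.1
Current account = (-257.7) + (-34.9) + (-198.0) + 23.1 = -467.5
(Excluded from the current account — financial account: acquisition of a foreign subsidiary by a resident firm (outward FDI) 197.0, foreign purchases of equities on the domestic stock exchange 138.3; capital account: capital transfers received from emigrants 14.9.)

-467.5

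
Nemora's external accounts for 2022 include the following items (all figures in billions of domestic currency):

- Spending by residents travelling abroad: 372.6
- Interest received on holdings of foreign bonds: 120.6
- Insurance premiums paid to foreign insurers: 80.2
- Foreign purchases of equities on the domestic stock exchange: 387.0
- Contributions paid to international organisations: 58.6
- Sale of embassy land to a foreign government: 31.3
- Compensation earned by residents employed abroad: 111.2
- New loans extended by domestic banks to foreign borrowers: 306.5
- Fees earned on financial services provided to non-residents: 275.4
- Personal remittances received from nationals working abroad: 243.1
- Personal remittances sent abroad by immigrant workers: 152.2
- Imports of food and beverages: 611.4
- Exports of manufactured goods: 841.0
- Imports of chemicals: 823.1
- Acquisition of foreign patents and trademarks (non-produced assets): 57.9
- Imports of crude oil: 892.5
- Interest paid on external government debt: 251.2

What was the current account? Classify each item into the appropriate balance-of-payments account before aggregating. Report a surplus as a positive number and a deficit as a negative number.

-1650.5

Goods: -611.4 - 823.1 + 841.0 - 892.5 = -1486.0
Services: 275.4 - 372.6 - 80.2 = -177.4
Primary income: 120.6 - 251.2 + 111.2 = -19.4
Secondary income: -58.6 - 152.2 + 243.1 = 32.3
Current account = (-1486.0) + (-177.4) + (-19.4) + 32.3 = -1650.5
(Excluded from the current account — financial account: foreign purchases of equities on the domestic stock exchange 387.0, new loans extended by domestic banks to foreign borrowers 306.5; capital account: sale of embassy land to a foreign government 31.3, acquisition of foreign patents and trademarks (non-produced assets) 57.9.)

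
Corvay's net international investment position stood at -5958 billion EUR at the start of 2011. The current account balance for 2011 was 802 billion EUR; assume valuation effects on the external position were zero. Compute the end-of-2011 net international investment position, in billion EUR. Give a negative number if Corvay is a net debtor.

-5156

With no valuation effects, change in NIIP = current account = 802
End-of-year NIIP = -5958 + 802 = -5156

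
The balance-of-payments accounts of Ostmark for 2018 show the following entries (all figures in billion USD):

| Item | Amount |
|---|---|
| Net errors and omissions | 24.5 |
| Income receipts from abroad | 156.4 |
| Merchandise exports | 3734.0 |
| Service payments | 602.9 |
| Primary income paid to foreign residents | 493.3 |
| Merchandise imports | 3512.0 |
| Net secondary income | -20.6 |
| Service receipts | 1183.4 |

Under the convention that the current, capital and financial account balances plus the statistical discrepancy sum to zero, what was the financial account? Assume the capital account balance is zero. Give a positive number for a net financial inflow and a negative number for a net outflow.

-469.5

Goods balance = 3734.0 - 3512.0 = 222.0
Services balance = 1183.4 - 602.9 = 580.5
Trade balance (goods + services) = 222.0 + 580.5 = 802.5
Net primary income = 156.4 - 493.3 = -336.9
Net secondary income = -20.6
Current account = 802.5 + (-336.9) + (-20.6) = 445.0
Financial account = -(445.0 + 24.5) = -469.5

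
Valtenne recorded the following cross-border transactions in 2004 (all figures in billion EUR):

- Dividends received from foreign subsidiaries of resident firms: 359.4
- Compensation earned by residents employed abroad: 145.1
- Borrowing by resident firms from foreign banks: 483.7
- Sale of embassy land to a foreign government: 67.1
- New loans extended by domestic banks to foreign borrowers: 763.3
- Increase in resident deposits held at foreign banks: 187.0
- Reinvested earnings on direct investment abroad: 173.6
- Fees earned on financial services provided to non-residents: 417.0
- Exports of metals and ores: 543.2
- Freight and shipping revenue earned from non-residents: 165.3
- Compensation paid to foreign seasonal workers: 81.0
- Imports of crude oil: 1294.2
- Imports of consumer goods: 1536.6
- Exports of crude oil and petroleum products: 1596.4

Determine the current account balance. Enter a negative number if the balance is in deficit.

Goods: 543.2 + 1596.4 - 1536.6 - 1294.2 = -691.2
Services: 165.3 + 417.0 = 582.3
Primary income: 173.6 + 145.1 - 81.0 + 359.4 = 597.1
Current account = (-691.2) + 582.3 + 597.1 = 488.2
(Excluded from the current account — financial account: borrowing by resident firms from foreign banks 483.7, new loans extended by domestic banks to foreign borrowers 763.3, increase in resident deposits held at foreign banks 187.0; capital account: sale of embassy land to a foreign government 67.1.)

488.2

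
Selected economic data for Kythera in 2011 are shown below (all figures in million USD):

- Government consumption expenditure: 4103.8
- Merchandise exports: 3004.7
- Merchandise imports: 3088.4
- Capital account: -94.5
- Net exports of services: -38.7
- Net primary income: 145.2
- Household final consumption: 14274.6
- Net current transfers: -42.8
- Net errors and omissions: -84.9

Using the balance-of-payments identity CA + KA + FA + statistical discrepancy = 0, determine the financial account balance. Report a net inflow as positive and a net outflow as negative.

199.4

Goods balance = 3004.7 - 3088.4 = -83.7
Services balance = -38.7
Trade balance (goods + services) = -83.7 + (-38.7) = -122.4
Net primary income = 145.2
Net secondary income = -42.8
Current account = -122.4 + 145.2 + (-42.8) = -20.0
Financial account = -(-20.0 + (-94.5) + (-84.9)) = 199.4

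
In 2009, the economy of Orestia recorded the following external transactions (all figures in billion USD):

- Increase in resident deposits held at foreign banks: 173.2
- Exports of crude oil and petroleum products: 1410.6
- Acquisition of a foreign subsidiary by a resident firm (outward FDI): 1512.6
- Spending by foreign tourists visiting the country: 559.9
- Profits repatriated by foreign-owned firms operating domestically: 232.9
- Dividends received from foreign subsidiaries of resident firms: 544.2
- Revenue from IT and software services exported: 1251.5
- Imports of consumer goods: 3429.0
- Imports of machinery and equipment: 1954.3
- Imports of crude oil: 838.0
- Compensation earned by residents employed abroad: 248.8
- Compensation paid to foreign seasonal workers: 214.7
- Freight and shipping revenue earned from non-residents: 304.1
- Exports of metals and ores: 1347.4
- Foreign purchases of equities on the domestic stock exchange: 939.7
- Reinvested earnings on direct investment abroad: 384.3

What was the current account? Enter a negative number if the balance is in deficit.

-618.1

Goods: 1347.4 + 1410.6 - 838.0 - 3429.0 - 1954.3 = -3463.3
Services: 304.1 + 559.9 + 1251.5 = 2115.5
Primary income: -214.7 + 544.2 - 232.9 + 248.8 + 384.3 = 729.7
Current account = (-3463.3) + 2115.5 + 729.7 = -618.1
(Excluded from the current account — financial account: increase in resident deposits held at foreign banks 173.2, acquisition of a foreign subsidiary by a resident firm (outward FDI) 1512.6, foreign purchases of equities on the domestic stock exchange 939.7.)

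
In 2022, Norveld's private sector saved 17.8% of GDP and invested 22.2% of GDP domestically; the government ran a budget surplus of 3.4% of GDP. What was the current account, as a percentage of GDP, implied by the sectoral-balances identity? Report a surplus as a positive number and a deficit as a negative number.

-1.0

By the sectoral-balances identity, CA = (S_private - I) + (T - G).
Private balance = 17.8 - 22.2 = -4.4
Government balance (T - G) = 3.4
CA = -4.4 + 3.4 = -1.0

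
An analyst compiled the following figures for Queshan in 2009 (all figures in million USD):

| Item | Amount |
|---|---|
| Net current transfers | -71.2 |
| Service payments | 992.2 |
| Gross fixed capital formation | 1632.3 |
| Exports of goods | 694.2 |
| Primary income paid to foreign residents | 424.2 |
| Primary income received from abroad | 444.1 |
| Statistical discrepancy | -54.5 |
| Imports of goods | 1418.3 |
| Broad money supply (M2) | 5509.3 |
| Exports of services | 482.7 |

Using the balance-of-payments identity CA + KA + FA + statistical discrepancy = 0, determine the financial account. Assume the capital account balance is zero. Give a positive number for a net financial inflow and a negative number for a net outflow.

1339.4

Goods balance = 694.2 - 1418.3 = -724.1
Services balance = 482.7 - 992.2 = -509.5
Trade balance (goods + services) = -724.1 + (-509.5) = -1233.6
Net primary income = 444.1 - 424.2 = 19.9
Net secondary income = -71.2
Current account = -1233.6 + 19.9 + (-71.2) = -1284.9
Financial account = -(-1284.9 + (-54.5)) = 1339.4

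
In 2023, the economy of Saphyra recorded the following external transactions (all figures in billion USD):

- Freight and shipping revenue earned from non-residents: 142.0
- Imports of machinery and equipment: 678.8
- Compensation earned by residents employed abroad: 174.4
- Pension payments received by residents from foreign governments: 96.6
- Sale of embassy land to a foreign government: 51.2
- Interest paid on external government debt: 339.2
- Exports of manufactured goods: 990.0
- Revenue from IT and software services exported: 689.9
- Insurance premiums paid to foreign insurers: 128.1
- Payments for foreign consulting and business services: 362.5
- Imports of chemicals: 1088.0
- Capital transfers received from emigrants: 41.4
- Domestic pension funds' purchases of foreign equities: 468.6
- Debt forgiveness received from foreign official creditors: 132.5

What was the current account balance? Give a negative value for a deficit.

Goods: -1088.0 + 990.0 - 678.8 = -776.8
Services: -128.1 + 689.9 - 362.5 + 142.0 = 341.3
Primary income: 174.4 - 339.2 = -164.8
Secondary income: 96.6
Current account = (-776.8) + 341.3 + (-164.8) + 96.6 = -503.7
(Excluded from the current account — capital account: sale of embassy land to a foreign government 51.2, capital transfers received from emigrants 41.4, debt forgiveness received from foreign official creditors 132.5; financial account: domestic pension funds' purchases of foreign equities 468.6.)

-503.7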